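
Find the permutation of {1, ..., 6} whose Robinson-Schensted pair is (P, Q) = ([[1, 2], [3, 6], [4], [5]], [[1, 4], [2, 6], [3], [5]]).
5 4 3 6 1 2

Reverse the RSK construction: for i from n down to 1, find the cell of Q containing i, remove the entry at that cell from P, and reverse-bump it up through P; the value ejected from row 1 is w(i).

Step i=6: Q has 6 at row 2, column 2; remove 6 from row 2 of P and reverse-bump: 6 enters row 1 and ejects 2. So w(6) = 2. P is now [[1, 6], [3], [4], [5]].
Step i=5: Q has 5 at row 4, column 1; remove 5 from row 4 of P and reverse-bump: 5 enters row 3 and ejects 4; 4 enters row 2 and ejects 3; 3 enters row 1 and ejects 1. So w(5) = 1. P is now [[3, 6], [4], [5]].
Step i=4: Q has 4 at row 1, column 2; remove that cell from P, ejecting 6. So w(4) = 6. P is now [[3], [4], [5]].
Step i=3: Q has 3 at row 3, column 1; remove 5 from row 3 of P and reverse-bump: 5 enters row 2 and ejects 4; 4 enters row 1 and ejects 3. So w(3) = 3. P is now [[4], [5]].
Step i=2: Q has 2 at row 2, column 1; remove 5 from row 2 of P and reverse-bump: 5 enters row 1 and ejects 4. So w(2) = 4. P is now [[5]].
Step i=1: Q has 1 at row 1, column 1; remove that cell from P, ejecting 5. So w(1) = 5. P is now [].

So w = 5 4 3 6 1 2.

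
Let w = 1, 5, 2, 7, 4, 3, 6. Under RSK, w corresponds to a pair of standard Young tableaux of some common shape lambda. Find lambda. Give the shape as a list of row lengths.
[4, 2, 1]

RSK row insertion gives P = [[1, 2, 3, 6], [4, 7], [5]], which has shape [4, 2, 1].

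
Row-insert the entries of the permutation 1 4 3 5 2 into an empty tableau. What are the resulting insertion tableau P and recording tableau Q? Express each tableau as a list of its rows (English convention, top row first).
Insert each entry of the permutation into P by Schensted row insertion, recording in Q the position of each new cell.

Insert 1: appended to row 1. P = [[1]].
Insert 4: appended to row 1. P = [[1, 4]].
Insert 3: 3 bumps 4 from row 1; 4 starts row 2. P = [[1, 3], [4]].
Insert 5: appended to row 1. P = [[1, 3, 5], [4]].
Insert 2: 2 bumps 3 from row 1; 3 bumps 4 from row 2; 4 starts row 3. P = [[1, 2, 5], [3], [4]].

So P = [[1, 2, 5], [3], [4]], Q = [[1, 2, 4], [3], [5]].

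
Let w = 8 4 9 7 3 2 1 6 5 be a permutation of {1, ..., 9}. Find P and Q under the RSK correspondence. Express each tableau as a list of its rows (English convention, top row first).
Insert each entry of the permutation into P by Schensted row insertion, recording in Q the position of each new cell.

Insert 8: appended to row 1. P = [[8]].
Insert 4: 4 bumps 8 from row 1; 8 starts row 2. P = [[4], [8]].
Insert 9: appended to row 1. P = [[4, 9], [8]].
Insert 7: 7 bumps 9 from row 1; 9 appends to row 2. P = [[4, 7], [8, 9]].
Insert 3: 3 bumps 4 from row 1; 4 bumps 8 from row 2; 8 starts row 3. P = [[3, 7], [4, 9], [8]].
Insert 2: 2 bumps 3 from row 1; 3 bumps 4 from row 2; 4 bumps 8 from row 3; 8 starts row 4. P = [[2, 7], [3, 9], [4], [8]].
Insert 1: 1 bumps 2 from row 1; 2 bumps 3 from row 2; 3 bumps 4 from row 3; 4 bumps 8 from row 4; 8 starts row 5. P = [[1, 7], [2, 9], [3], [4], [8]].
Insert 6: 6 bumps 7 from row 1; 7 bumps 9 from row 2; 9 appends to row 3. P = [[1, 6], [2, 7], [3, 9], [4], [8]].
Insert 5: 5 bumps 6 from row 1; 6 bumps 7 from row 2; 7 bumps 9 from row 3; 9 appends to row 4. P = [[1, 5], [2, 6], [3, 7], [4, 9], [8]].

So P = [[1, 5], [2, 6], [3, 7], [4, 9], [8]], Q = [[1, 3], [2, 4], [5, 8], [6, 9], [7]].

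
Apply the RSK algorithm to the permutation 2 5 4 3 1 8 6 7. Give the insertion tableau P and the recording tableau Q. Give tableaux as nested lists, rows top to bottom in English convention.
Insert each entry of the permutation into P by Schensted row insertion, recording in Q the position of each new cell.

After inserting 2: P = [[2]].
After inserting 5: P = [[2, 5]].
After inserting 4: P = [[2, 4], [5]].
After inserting 3: P = [[2, 3], [4], [5]].
After inserting 1: P = [[1, 3], [2], [4], [5]].
After inserting 8: P = [[1, 3, 8], [2], [4], [5]].
After inserting 6: P = [[1, 3, 6], [2, 8], [4], [5]].
After inserting 7: P = [[1, 3, 6, 7], [2, 8], [4], [5]].

So P = [[1, 3, 6, 7], [2, 8], [4], [5]], Q = [[1, 2, 6, 8], [3, 7], [4], [5]].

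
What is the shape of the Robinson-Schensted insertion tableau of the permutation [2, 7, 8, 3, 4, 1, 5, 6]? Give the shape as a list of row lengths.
RSK row insertion gives P = [[1, 3, 4, 5, 6], [2, 8], [7]], which has shape [5, 2, 1].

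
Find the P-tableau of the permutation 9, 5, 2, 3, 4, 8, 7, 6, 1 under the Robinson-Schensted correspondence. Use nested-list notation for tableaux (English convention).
P = [[1, 3, 4, 6], [2, 7], [5], [8], [9]]

Insert 9: appended to row 1. P = [[9]].
Insert 5: 5 bumps 9 from row 1; 9 starts row 2. P = [[5], [9]].
Insert 2: 2 bumps 5 from row 1; 5 bumps 9 from row 2; 9 starts row 3. P = [[2], [5], [9]].
Insert 3: appended to row 1. P = [[2, 3], [5], [9]].
Insert 4: appended to row 1. P = [[2, 3, 4], [5], [9]].
Insert 8: appended to row 1. P = [[2, 3, 4, 8], [5], [9]].
Insert 7: 7 bumps 8 from row 1; 8 appends to row 2. P = [[2, 3, 4, 7], [5, 8], [9]].
Insert 6: 6 bumps 7 from row 1; 7 bumps 8 from row 2; 8 bumps 9 from row 3; 9 starts row 4. P = [[2, 3, 4, 6], [5, 7], [8], [9]].
Insert 1: 1 bumps 2 from row 1; 2 bumps 5 from row 2; 5 bumps 8 from row 3; 8 bumps 9 from row 4; 9 starts row 5. P = [[1, 3, 4, 6], [2, 7], [5], [8], [9]].

So P = [[1, 3, 4, 6], [2, 7], [5], [8], [9]].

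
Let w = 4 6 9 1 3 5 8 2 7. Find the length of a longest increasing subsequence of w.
4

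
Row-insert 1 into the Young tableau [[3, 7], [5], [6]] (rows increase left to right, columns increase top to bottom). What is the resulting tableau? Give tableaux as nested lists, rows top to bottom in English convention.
In row 1, 1 replaces 3 (the leftmost entry greater than 1); 3 is bumped to row 2. In row 2, 3 replaces 5 (the leftmost entry greater than 3); 5 is bumped to row 3. In row 3, 5 replaces 6 (the leftmost entry greater than 5); 6 is bumped to row 4. 6 starts a new row 4. The new tableau is [[1, 7], [3], [5], [6]].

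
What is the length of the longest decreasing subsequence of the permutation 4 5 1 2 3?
2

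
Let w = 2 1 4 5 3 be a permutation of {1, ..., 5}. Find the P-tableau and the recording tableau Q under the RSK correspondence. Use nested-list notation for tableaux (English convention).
P = [[1, 3, 5], [2, 4]], Q = [[1, 3, 4], [2, 5]]

Insert each entry of the permutation into P by Schensted row insertion, recording in Q the position of each new cell.

Insert 2: appended to row 1. P = [[2]].
Insert 1: 1 bumps 2 from row 1; 2 starts row 2. P = [[1], [2]].
Insert 4: appended to row 1. P = [[1, 4], [2]].
Insert 5: appended to row 1. P = [[1, 4, 5], [2]].
Insert 3: 3 bumps 4 from row 1; 4 appends to row 2. P = [[1, 3, 5], [2, 4]].

So P = [[1, 3, 5], [2, 4]], Q = [[1, 3, 4], [2, 5]].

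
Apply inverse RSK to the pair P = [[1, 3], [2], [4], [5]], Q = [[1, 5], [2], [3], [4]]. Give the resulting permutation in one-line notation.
5 4 2 1 3

Reverse the RSK construction: for i from n down to 1, find the cell of Q containing i, remove the entry at that cell from P, and reverse-bump it up through P; the value ejected from row 1 is w(i).

Step i=5: Q has 5 at row 1, column 2; remove that cell from P, ejecting 3. So w(5) = 3. P is now [[1], [2], [4], [5]].
Step i=4: Q has 4 at row 4, column 1; remove 5 from row 4 of P and reverse-bump: 5 enters row 3 and ejects 4; 4 enters row 2 and ejects 2; 2 enters row 1 and ejects 1. So w(4) = 1. P is now [[2], [4], [5]].
Step i=3: Q has 3 at row 3, column 1; remove 5 from row 3 of P and reverse-bump: 5 enters row 2 and ejects 4; 4 enters row 1 and ejects 2. So w(3) = 2. P is now [[4], [5]].
Step i=2: Q has 2 at row 2, column 1; remove 5 from row 2 of P and reverse-bump: 5 enters row 1 and ejects 4. So w(2) = 4. P is now [[5]].
Step i=1: Q has 1 at row 1, column 1; remove that cell from P, ejecting 5. So w(1) = 5. P is now [].

So w = 5 4 2 1 3.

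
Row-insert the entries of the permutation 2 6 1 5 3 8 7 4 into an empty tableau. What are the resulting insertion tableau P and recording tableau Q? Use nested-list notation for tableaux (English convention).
P = [[1, 3, 4], [2, 5, 7], [6, 8]], Q = [[1, 2, 6], [3, 4, 7], [5, 8]]

Insert each entry of the permutation into P by Schensted row insertion, recording in Q the position of each new cell.

Insert 2: appended to row 1. P = [[2]].
Insert 6: appended to row 1. P = [[2, 6]].
Insert 1: 1 bumps 2 from row 1; 2 starts row 2. P = [[1, 6], [2]].
Insert 5: 5 bumps 6 from row 1; 6 appends to row 2. P = [[1, 5], [2, 6]].
Insert 3: 3 bumps 5 from row 1; 5 bumps 6 from row 2; 6 starts row 3. P = [[1, 3], [2, 5], [6]].
Insert 8: appended to row 1. P = [[1, 3, 8], [2, 5], [6]].
Insert 7: 7 bumps 8 from row 1; 8 appends to row 2. P = [[1, 3, 7], [2, 5, 8], [6]].
Insert 4: 4 bumps 7 from row 1; 7 bumps 8 from row 2; 8 appends to row 3. P = [[1, 3, 4], [2, 5, 7], [6, 8]].

So P = [[1, 3, 4], [2, 5, 7], [6, 8]], Q = [[1, 2, 6], [3, 4, 7], [5, 8]].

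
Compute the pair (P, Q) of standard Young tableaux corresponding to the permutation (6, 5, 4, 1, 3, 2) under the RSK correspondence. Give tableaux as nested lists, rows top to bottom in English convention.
Insert each entry of the permutation into P by Schensted row insertion, recording in Q the position of each new cell.

After inserting 6: P = [[6]].
After inserting 5: P = [[5], [6]].
After inserting 4: P = [[4], [5], [6]].
After inserting 1: P = [[1], [4], [5], [6]].
After inserting 3: P = [[1, 3], [4], [5], [6]].
After inserting 2: P = [[1, 2], [3], [4], [5], [6]].

So P = [[1, 2], [3], [4], [5], [6]], Q = [[1, 5], [2], [3], [4], [6]].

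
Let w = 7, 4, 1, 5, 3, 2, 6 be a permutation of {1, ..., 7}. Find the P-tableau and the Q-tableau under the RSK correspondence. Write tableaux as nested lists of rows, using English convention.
P = [[1, 2, 6], [3, 5], [4], [7]], Q = [[1, 4, 7], [2, 5], [3], [6]]

Insert each entry of the permutation into P by Schensted row insertion, recording in Q the position of each new cell.

Insert 7: appended to row 1. P = [[7]].
Insert 4: 4 bumps 7 from row 1; 7 starts row 2. P = [[4], [7]].
Insert 1: 1 bumps 4 from row 1; 4 bumps 7 from row 2; 7 starts row 3. P = [[1], [4], [7]].
Insert 5: appended to row 1. P = [[1, 5], [4], [7]].
Insert 3: 3 bumps 5 from row 1; 5 appends to row 2. P = [[1, 3], [4, 5], [7]].
Insert 2: 2 bumps 3 from row 1; 3 bumps 4 from row 2; 4 bumps 7 from row 3; 7 starts row 4. P = [[1, 2], [3, 5], [4], [7]].
Insert 6: appended to row 1. P = [[1, 2, 6], [3, 5], [4], [7]].

So P = [[1, 2, 6], [3, 5], [4], [7]], Q = [[1, 4, 7], [2, 5], [3], [6]].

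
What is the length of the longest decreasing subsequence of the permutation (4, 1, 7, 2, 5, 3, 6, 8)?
3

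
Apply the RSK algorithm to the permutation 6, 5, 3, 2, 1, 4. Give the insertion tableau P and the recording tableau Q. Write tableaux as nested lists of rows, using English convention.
P = [[1, 4], [2], [3], [5], [6]], Q = [[1, 6], [2], [3], [4], [5]]

Insert each entry of the permutation into P by Schensted row insertion, recording in Q the position of each new cell.

Insert 6: appended to row 1. P = [[6]], Q = [[1]].
Insert 5: 5 bumps 6 from row 1; 6 starts row 2. P = [[5], [6]], Q = [[1], [2]].
Insert 3: 3 bumps 5 from row 1; 5 bumps 6 from row 2; 6 starts row 3. P = [[3], [5], [6]], Q = [[1], [2], [3]].
Insert 2: 2 bumps 3 from row 1; 3 bumps 5 from row 2; 5 bumps 6 from row 3; 6 starts row 4. P = [[2], [3], [5], [6]], Q = [[1], [2], [3], [4]].
Insert 1: 1 bumps 2 from row 1; 2 bumps 3 from row 2; 3 bumps 5 from row 3; 5 bumps 6 from row 4; 6 starts row 5. P = [[1], [2], [3], [5], [6]], Q = [[1], [2], [3], [4], [5]].
Insert 4: appended to row 1. P = [[1, 4], [2], [3], [5], [6]], Q = [[1, 6], [2], [3], [4], [5]].

So P = [[1, 4], [2], [3], [5], [6]], Q = [[1, 6], [2], [3], [4], [5]].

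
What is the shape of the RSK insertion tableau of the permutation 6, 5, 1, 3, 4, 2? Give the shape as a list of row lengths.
[3, 1, 1, 1]

Row-insert each entry into an empty tableau.

After inserting 6: P = [[6]].
After inserting 5: P = [[5], [6]].
After inserting 1: P = [[1], [5], [6]].
After inserting 3: P = [[1, 3], [5], [6]].
After inserting 4: P = [[1, 3, 4], [5], [6]].
After inserting 2: P = [[1, 2, 4], [3], [5], [6]].

The final insertion tableau P = [[1, 2, 4], [3], [5], [6]] has shape [3, 1, 1, 1].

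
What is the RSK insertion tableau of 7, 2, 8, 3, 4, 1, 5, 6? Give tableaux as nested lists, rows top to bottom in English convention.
P = [[1, 3, 4, 5, 6], [2, 8], [7]]

Insert 7: appended to row 1. P = [[7]].
Insert 2: 2 bumps 7 from row 1; 7 starts row 2. P = [[2], [7]].
Insert 8: appended to row 1. P = [[2, 8], [7]].
Insert 3: 3 bumps 8 from row 1; 8 appends to row 2. P = [[2, 3], [7, 8]].
Insert 4: appended to row 1. P = [[2, 3, 4], [7, 8]].
Insert 1: 1 bumps 2 from row 1; 2 bumps 7 from row 2; 7 starts row 3. P = [[1, 3, 4], [2, 8], [7]].
Insert 5: appended to row 1. P = [[1, 3, 4, 5], [2, 8], [7]].
Insert 6: appended to row 1. P = [[1, 3, 4, 5, 6], [2, 8], [7]].

So P = [[1, 3, 4, 5, 6], [2, 8], [7]].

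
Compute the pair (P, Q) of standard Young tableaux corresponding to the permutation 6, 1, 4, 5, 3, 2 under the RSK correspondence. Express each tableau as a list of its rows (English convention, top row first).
P = [[1, 2, 5], [3], [4], [6]], Q = [[1, 3, 4], [2], [5], [6]]

Insert each entry of the permutation into P by Schensted row insertion, recording in Q the position of each new cell.

Insert 6: appended to row 1. P = [[6]], Q = [[1]].
Insert 1: 1 bumps 6 from row 1; 6 starts row 2. P = [[1], [6]], Q = [[1], [2]].
Insert 4: appended to row 1. P = [[1, 4], [6]], Q = [[1, 3], [2]].
Insert 5: appended to row 1. P = [[1, 4, 5], [6]], Q = [[1, 3, 4], [2]].
Insert 3: 3 bumps 4 from row 1; 4 bumps 6 from row 2; 6 starts row 3. P = [[1, 3, 5], [4], [6]], Q = [[1, 3, 4], [2], [5]].
Insert 2: 2 bumps 3 from row 1; 3 bumps 4 from row 2; 4 bumps 6 from row 3; 6 starts row 4. P = [[1, 2, 5], [3], [4], [6]], Q = [[1, 3, 4], [2], [5], [6]].

So P = [[1, 2, 5], [3], [4], [6]], Q = [[1, 3, 4], [2], [5], [6]].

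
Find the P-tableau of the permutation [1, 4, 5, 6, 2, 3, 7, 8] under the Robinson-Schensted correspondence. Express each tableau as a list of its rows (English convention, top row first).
P = [[1, 2, 3, 6, 7, 8], [4, 5]]

Insert 1: appended to row 1. P = [[1]].
Insert 4: appended to row 1. P = [[1, 4]].
Insert 5: appended to row 1. P = [[1, 4, 5]].
Insert 6: appended to row 1. P = [[1, 4, 5, 6]].
Insert 2: 2 bumps 4 from row 1; 4 starts row 2. P = [[1, 2, 5, 6], [4]].
Insert 3: 3 bumps 5 from row 1; 5 appends to row 2. P = [[1, 2, 3, 6], [4, 5]].
Insert 7: appended to row 1. P = [[1, 2, 3, 6, 7], [4, 5]].
Insert 8: appended to row 1. P = [[1, 2, 3, 6, 7, 8], [4, 5]].

So P = [[1, 2, 3, 6, 7, 8], [4, 5]].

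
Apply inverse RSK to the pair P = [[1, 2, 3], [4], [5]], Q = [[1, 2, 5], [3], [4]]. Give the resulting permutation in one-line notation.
Reverse the RSK construction: for i from n down to 1, find the cell of Q containing i, remove the entry at that cell from P, and reverse-bump it up through P; the value ejected from row 1 is w(i).

Step i=5: Q has 5 at row 1, column 3; remove that cell from P, ejecting 3. So w(5) = 3. P is now [[1, 2], [4], [5]].
Step i=4: Q has 4 at row 3, column 1; remove 5 from row 3 of P and reverse-bump: 5 enters row 2 and ejects 4; 4 enters row 1 and ejects 2. So w(4) = 2. P is now [[1, 4], [5]].
Step i=3: Q has 3 at row 2, column 1; remove 5 from row 2 of P and reverse-bump: 5 enters row 1 and ejects 4. So w(3) = 4. P is now [[1, 5]].
Step i=2: Q has 2 at row 1, column 2; remove that cell from P, ejecting 5. So w(2) = 5. P is now [[1]].
Step i=1: Q has 1 at row 1, column 1; remove that cell from P, ejecting 1. So w(1) = 1. P is now [].

So w = 1 5 4 2 3.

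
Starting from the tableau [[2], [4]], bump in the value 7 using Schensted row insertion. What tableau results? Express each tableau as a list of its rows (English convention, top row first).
7 is larger than every entry of row 1, so it is appended to row 1. The new tableau is [[2, 7], [4]].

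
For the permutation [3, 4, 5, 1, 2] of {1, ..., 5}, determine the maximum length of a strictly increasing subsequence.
3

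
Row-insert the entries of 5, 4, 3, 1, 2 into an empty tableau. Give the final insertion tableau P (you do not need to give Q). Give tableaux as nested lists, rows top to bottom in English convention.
After inserting 5: P = [[5]].
After inserting 4: P = [[4], [5]].
After inserting 3: P = [[3], [4], [5]].
After inserting 1: P = [[1], [3], [4], [5]].
After inserting 2: P = [[1, 2], [3], [4], [5]].

So P = [[1, 2], [3], [4], [5]].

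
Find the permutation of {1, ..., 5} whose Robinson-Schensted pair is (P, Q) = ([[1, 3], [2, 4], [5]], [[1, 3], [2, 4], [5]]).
2 1 5 4 3

Reverse the RSK construction: for i from n down to 1, find the cell of Q containing i, remove the entry at that cell from P, and reverse-bump it up through P; the value ejected from row 1 is w(i).

Step i=5: Q has 5 at row 3, column 1; remove 5 from row 3 of P and reverse-bump: 5 enters row 2 and ejects 4; 4 enters row 1 and ejects 3. So w(5) = 3. P is now [[1, 4], [2, 5]].
Step i=4: Q has 4 at row 2, column 2; remove 5 from row 2 of P and reverse-bump: 5 enters row 1 and ejects 4. So w(4) = 4. P is now [[1, 5], [2]].
Step i=3: Q has 3 at row 1, column 2; remove that cell from P, ejecting 5. So w(3) = 5. P is now [[1], [2]].
Step i=2: Q has 2 at row 2, column 1; remove 2 from row 2 of P and reverse-bump: 2 enters row 1 and ejects 1. So w(2) = 1. P is now [[2]].
Step i=1: Q has 1 at row 1, column 1; remove that cell from P, ejecting 2. So w(1) = 2. P is now [].

So w = 2 1 5 4 3.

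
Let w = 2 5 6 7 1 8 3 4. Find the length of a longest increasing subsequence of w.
5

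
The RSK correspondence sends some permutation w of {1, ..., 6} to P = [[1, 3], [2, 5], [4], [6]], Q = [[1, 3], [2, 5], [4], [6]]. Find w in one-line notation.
6 4 5 2 3 1

Reverse RSK: for i = n, n-1, ..., 1, locate i in Q, remove the corresponding corner cell from P, and reverse-bump its entry up through P; the value ejected from row 1 is w(i).

So w = 6 4 5 2 3 1.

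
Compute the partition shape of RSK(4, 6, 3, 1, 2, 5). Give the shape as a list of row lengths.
[3, 2, 1]

RSK row insertion gives P = [[1, 2, 5], [3, 6], [4]], which has shape [3, 2, 1].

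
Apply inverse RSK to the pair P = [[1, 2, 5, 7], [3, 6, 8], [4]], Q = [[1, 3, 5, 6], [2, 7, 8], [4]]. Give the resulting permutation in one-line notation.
4 1 3 2 6 8 5 7

Reverse the RSK construction: for i from n down to 1, find the cell of Q containing i, remove the entry at that cell from P, and reverse-bump it up through P; the value ejected from row 1 is w(i).

Step i=8: Q has 8 at row 2, column 3; remove 8 from row 2 of P and reverse-bump: 8 enters row 1 and ejects 7. So w(8) = 7. P is now [[1, 2, 5, 8], [3, 6], [4]].
Step i=7: Q has 7 at row 2, column 2; remove 6 from row 2 of P and reverse-bump: 6 enters row 1 and ejects 5. So w(7) = 5. P is now [[1, 2, 6, 8], [3], [4]].
Step i=6: Q has 6 at row 1, column 4; remove that cell from P, ejecting 8. So w(6) = 8. P is now [[1, 2, 6], [3], [4]].
Step i=5: Q has 5 at row 1, column 3; remove that cell from P, ejecting 6. So w(5) = 6. P is now [[1, 2], [3], [4]].
Step i=4: Q has 4 at row 3, column 1; remove 4 from row 3 of P and reverse-bump: 4 enters row 2 and ejects 3; 3 enters row 1 and ejects 2. So w(4) = 2. P is now [[1, 3], [4]].
Step i=3: Q has 3 at row 1, column 2; remove that cell from P, ejecting 3. So w(3) = 3. P is now [[1], [4]].
Step i=2: Q has 2 at row 2, column 1; remove 4 from row 2 of P and reverse-bump: 4 enters row 1 and ejects 1. So w(2) = 1. P is now [[4]].
Step i=1: Q has 1 at row 1, column 1; remove that cell from P, ejecting 4. So w(1) = 4. P is now [].

So w = 4 1 3 2 6 8 5 7.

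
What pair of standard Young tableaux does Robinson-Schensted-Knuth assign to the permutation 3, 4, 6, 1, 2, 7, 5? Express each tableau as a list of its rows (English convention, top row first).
P = [[1, 2, 5, 7], [3, 4, 6]], Q = [[1, 2, 3, 6], [4, 5, 7]]

Insert each entry of the permutation into P by Schensted row insertion, recording in Q the position of each new cell.

After inserting 3: P = [[3]].
After inserting 4: P = [[3, 4]].
After inserting 6: P = [[3, 4, 6]].
After inserting 1: P = [[1, 4, 6], [3]].
After inserting 2: P = [[1, 2, 6], [3, 4]].
After inserting 7: P = [[1, 2, 6, 7], [3, 4]].
After inserting 5: P = [[1, 2, 5, 7], [3, 4, 6]].

So P = [[1, 2, 5, 7], [3, 4, 6]], Q = [[1, 2, 3, 6], [4, 5, 7]].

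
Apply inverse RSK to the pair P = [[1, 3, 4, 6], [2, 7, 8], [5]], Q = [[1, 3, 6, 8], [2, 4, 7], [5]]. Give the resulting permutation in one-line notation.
5 2 7 3 1 8 4 6

Reverse the RSK construction: for i from n down to 1, find the cell of Q containing i, remove the entry at that cell from P, and reverse-bump it up through P; the value ejected from row 1 is w(i).

Step i=8: Q has 8 at row 1, column 4; remove that cell from P, ejecting 6. So w(8) = 6. P is now [[1, 3, 4], [2, 7, 8], [5]].
Step i=7: Q has 7 at row 2, column 3; remove 8 from row 2 of P and reverse-bump: 8 enters row 1 and ejects 4. So w(7) = 4. P is now [[1, 3, 8], [2, 7], [5]].
Step i=6: Q has 6 at row 1, column 3; remove that cell from P, ejecting 8. So w(6) = 8. P is now [[1, 3], [2, 7], [5]].
Step i=5: Q has 5 at row 3, column 1; remove 5 from row 3 of P and reverse-bump: 5 enters row 2 and ejects 2; 2 enters row 1 and ejects 1. So w(5) = 1. P is now [[2, 3], [5, 7]].
Step i=4: Q has 4 at row 2, column 2; remove 7 from row 2 of P and reverse-bump: 7 enters row 1 and ejects 3. So w(4) = 3. P is now [[2, 7], [5]].
Step i=3: Q has 3 at row 1, column 2; remove that cell from P, ejecting 7. So w(3) = 7. P is now [[2], [5]].
Step i=2: Q has 2 at row 2, column 1; remove 5 from row 2 of P and reverse-bump: 5 enters row 1 and ejects 2. So w(2) = 2. P is now [[5]].
Step i=1: Q has 1 at row 1, column 1; remove that cell from P, ejecting 5. So w(1) = 5. P is now [].

So w = 5 2 7 3 1 8 4 6.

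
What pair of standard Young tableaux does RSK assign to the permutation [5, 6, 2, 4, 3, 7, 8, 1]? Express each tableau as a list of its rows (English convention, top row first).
Insert each entry of the permutation into P by Schensted row insertion, recording in Q the position of each new cell.

Insert 5: appended to row 1. P = [[5]], Q = [[1]].
Insert 6: appended to row 1. P = [[5, 6]], Q = [[1, 2]].
Insert 2: 2 bumps 5 from row 1; 5 starts row 2. P = [[2, 6], [5]], Q = [[1, 2], [3]].
Insert 4: 4 bumps 6 from row 1; 6 appends to row 2. P = [[2, 4], [5, 6]], Q = [[1, 2], [3, 4]].
Insert 3: 3 bumps 4 from row 1; 4 bumps 5 from row 2; 5 starts row 3. P = [[2, 3], [4, 6], [5]], Q = [[1, 2], [3, 4], [5]].
Insert 7: appended to row 1. P = [[2, 3, 7], [4, 6], [5]], Q = [[1, 2, 6], [3, 4], [5]].
Insert 8: appended to row 1. P = [[2, 3, 7, 8], [4, 6], [5]], Q = [[1, 2, 6, 7], [3, 4], [5]].
Insert 1: 1 bumps 2 from row 1; 2 bumps 4 from row 2; 4 bumps 5 from row 3; 5 starts row 4. P = [[1, 3, 7, 8], [2, 6], [4], [5]], Q = [[1, 2, 6, 7], [3, 4], [5], [8]].

So P = [[1, 3, 7, 8], [2, 6], [4], [5]], Q = [[1, 2, 6, 7], [3, 4], [5], [8]].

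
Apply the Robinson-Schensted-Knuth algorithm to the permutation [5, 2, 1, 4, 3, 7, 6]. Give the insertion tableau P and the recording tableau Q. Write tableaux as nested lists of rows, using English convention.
Insert each entry of the permutation into P by Schensted row insertion, recording in Q the position of each new cell.

Insert 5: appended to row 1. P = [[5]], Q = [[1]].
Insert 2: 2 bumps 5 from row 1; 5 starts row 2. P = [[2], [5]], Q = [[1], [2]].
Insert 1: 1 bumps 2 from row 1; 2 bumps 5 from row 2; 5 starts row 3. P = [[1], [2], [5]], Q = [[1], [2], [3]].
Insert 4: appended to row 1. P = [[1, 4], [2], [5]], Q = [[1, 4], [2], [3]].
Insert 3: 3 bumps 4 from row 1; 4 appends to row 2. P = [[1, 3], [2, 4], [5]], Q = [[1, 4], [2, 5], [3]].
Insert 7: appended to row 1. P = [[1, 3, 7], [2, 4], [5]], Q = [[1, 4, 6], [2, 5], [3]].
Insert 6: 6 bumps 7 from row 1; 7 appends to row 2. P = [[1, 3, 6], [2, 4, 7], [5]], Q = [[1, 4, 6], [2, 5, 7], [3]].

So P = [[1, 3, 6], [2, 4, 7], [5]], Q = [[1, 4, 6], [2, 5, 7], [3]].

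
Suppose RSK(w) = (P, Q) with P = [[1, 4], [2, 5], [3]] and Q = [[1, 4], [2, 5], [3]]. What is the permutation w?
Reverse the RSK construction: for i from n down to 1, find the cell of Q containing i, remove the entry at that cell from P, and reverse-bump it up through P; the value ejected from row 1 is w(i).

Step i=5: Q has 5 at row 2, column 2; remove 5 from row 2 of P and reverse-bump: 5 enters row 1 and ejects 4. So w(5) = 4. P is now [[1, 5], [2], [3]].
Step i=4: Q has 4 at row 1, column 2; remove that cell from P, ejecting 5. So w(4) = 5. P is now [[1], [2], [3]].
Step i=3: Q has 3 at row 3, column 1; remove 3 from row 3 of P and reverse-bump: 3 enters row 2 and ejects 2; 2 enters row 1 and ejects 1. So w(3) = 1. P is now [[2], [3]].
Step i=2: Q has 2 at row 2, column 1; remove 3 from row 2 of P and reverse-bump: 3 enters row 1 and ejects 2. So w(2) = 2. P is now [[3]].
Step i=1: Q has 1 at row 1, column 1; remove that cell from P, ejecting 3. So w(1) = 3. P is now [].

So w = 3 2 1 5 4.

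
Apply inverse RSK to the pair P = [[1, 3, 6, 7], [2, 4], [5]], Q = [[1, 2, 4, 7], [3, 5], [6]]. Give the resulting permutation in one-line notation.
2 5 1 6 4 3 7

Reverse the RSK construction: for i from n down to 1, find the cell of Q containing i, remove the entry at that cell from P, and reverse-bump it up through P; the value ejected from row 1 is w(i).

Step i=7: Q has 7 at row 1, column 4; remove that cell from P, ejecting 7. So w(7) = 7. P is now [[1, 3, 6], [2, 4], [5]].
Step i=6: Q has 6 at row 3, column 1; remove 5 from row 3 of P and reverse-bump: 5 enters row 2 and ejects 4; 4 enters row 1 and ejects 3. So w(6) = 3. P is now [[1, 4, 6], [2, 5]].
Step i=5: Q has 5 at row 2, column 2; remove 5 from row 2 of P and reverse-bump: 5 enters row 1 and ejects 4. So w(5) = 4. P is now [[1, 5, 6], [2]].
Step i=4: Q has 4 at row 1, column 3; remove that cell from P, ejecting 6. So w(4) = 6. P is now [[1, 5], [2]].
Step i=3: Q has 3 at row 2, column 1; remove 2 from row 2 of P and reverse-bump: 2 enters row 1 and ejects 1. So w(3) = 1. P is now [[2, 5]].
Step i=2: Q has 2 at row 1, column 2; remove that cell from P, ejecting 5. So w(2) = 5. P is now [[2]].
Step i=1: Q has 1 at row 1, column 1; remove that cell from P, ejecting 2. So w(1) = 2. P is now [].

So w = 2 5 1 6 4 3 7.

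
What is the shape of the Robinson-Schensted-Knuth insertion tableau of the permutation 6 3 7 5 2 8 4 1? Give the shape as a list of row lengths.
[3, 2, 2, 1]

Row-insert each entry into an empty tableau.

After inserting 6: P = [[6]].
After inserting 3: P = [[3], [6]].
After inserting 7: P = [[3, 7], [6]].
After inserting 5: P = [[3, 5], [6, 7]].
After inserting 2: P = [[2, 5], [3, 7], [6]].
After inserting 8: P = [[2, 5, 8], [3, 7], [6]].
After inserting 4: P = [[2, 4, 8], [3, 5], [6, 7]].
After inserting 1: P = [[1, 4, 8], [2, 5], [3, 7], [6]].

The final insertion tableau P = [[1, 4, 8], [2, 5], [3, 7], [6]] has shape [3, 2, 2, 1].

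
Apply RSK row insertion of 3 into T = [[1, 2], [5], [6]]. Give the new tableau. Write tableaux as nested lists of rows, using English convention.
3 is larger than every entry of row 1, so it is appended to row 1. The new tableau is [[1, 2, 3], [5], [6]].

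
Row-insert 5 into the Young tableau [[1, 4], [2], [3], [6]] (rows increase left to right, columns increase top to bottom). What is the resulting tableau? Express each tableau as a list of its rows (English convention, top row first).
5 is larger than every entry of row 1, so it is appended to row 1. The new tableau is [[1, 4, 5], [2], [3], [6]].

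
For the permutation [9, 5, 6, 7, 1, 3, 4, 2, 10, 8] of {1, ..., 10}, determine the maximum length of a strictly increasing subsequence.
4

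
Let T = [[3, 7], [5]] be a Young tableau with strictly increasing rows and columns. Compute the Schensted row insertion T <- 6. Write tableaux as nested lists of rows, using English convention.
[[3, 6], [5, 7]]

In row 1, 6 replaces 7 (the leftmost entry greater than 6); 7 is bumped to row 2. 7 is appended to row 2. The new tableau is [[3, 6], [5, 7]].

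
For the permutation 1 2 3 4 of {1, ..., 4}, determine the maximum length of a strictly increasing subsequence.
4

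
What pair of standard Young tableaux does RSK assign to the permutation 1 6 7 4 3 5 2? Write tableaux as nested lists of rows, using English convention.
P = [[1, 2, 5], [3, 7], [4], [6]], Q = [[1, 2, 3], [4, 6], [5], [7]]

Insert each entry of the permutation into P by Schensted row insertion, recording in Q the position of each new cell.

Insert 1: appended to row 1. P = [[1]], Q = [[1]].
Insert 6: appended to row 1. P = [[1, 6]], Q = [[1, 2]].
Insert 7: appended to row 1. P = [[1, 6, 7]], Q = [[1, 2, 3]].
Insert 4: 4 bumps 6 from row 1; 6 starts row 2. P = [[1, 4, 7], [6]], Q = [[1, 2, 3], [4]].
Insert 3: 3 bumps 4 from row 1; 4 bumps 6 from row 2; 6 starts row 3. P = [[1, 3, 7], [4], [6]], Q = [[1, 2, 3], [4], [5]].
Insert 5: 5 bumps 7 from row 1; 7 appends to row 2. P = [[1, 3, 5], [4, 7], [6]], Q = [[1, 2, 3], [4, 6], [5]].
Insert 2: 2 bumps 3 from row 1; 3 bumps 4 from row 2; 4 bumps 6 from row 3; 6 starts row 4. P = [[1, 2, 5], [3, 7], [4], [6]], Q = [[1, 2, 3], [4, 6], [5], [7]].

So P = [[1, 2, 5], [3, 7], [4], [6]], Q = [[1, 2, 3], [4, 6], [5], [7]].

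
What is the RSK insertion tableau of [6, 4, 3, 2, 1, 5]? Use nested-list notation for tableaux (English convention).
Insert 6: appended to row 1. P = [[6]].
Insert 4: 4 bumps 6 from row 1; 6 starts row 2. P = [[4], [6]].
Insert 3: 3 bumps 4 from row 1; 4 bumps 6 from row 2; 6 starts row 3. P = [[3], [4], [6]].
Insert 2: 2 bumps 3 from row 1; 3 bumps 4 from row 2; 4 bumps 6 from row 3; 6 starts row 4. P = [[2], [3], [4], [6]].
Insert 1: 1 bumps 2 from row 1; 2 bumps 3 from row 2; 3 bumps 4 from row 3; 4 bumps 6 from row 4; 6 starts row 5. P = [[1], [2], [3], [4], [6]].
Insert 5: appended to row 1. P = [[1, 5], [2], [3], [4], [6]].

So P = [[1, 5], [2], [3], [4], [6]].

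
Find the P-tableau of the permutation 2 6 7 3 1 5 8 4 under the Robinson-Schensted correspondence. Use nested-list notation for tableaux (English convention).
P = [[1, 3, 4, 8], [2, 5], [6, 7]]

Insert 2: appended to row 1. P = [[2]].
Insert 6: appended to row 1. P = [[2, 6]].
Insert 7: appended to row 1. P = [[2, 6, 7]].
Insert 3: 3 bumps 6 from row 1; 6 starts row 2. P = [[2, 3, 7], [6]].
Insert 1: 1 bumps 2 from row 1; 2 bumps 6 from row 2; 6 starts row 3. P = [[1, 3, 7], [2], [6]].
Insert 5: 5 bumps 7 from row 1; 7 appends to row 2. P = [[1, 3, 5], [2, 7], [6]].
Insert 8: appended to row 1. P = [[1, 3, 5, 8], [2, 7], [6]].
Insert 4: 4 bumps 5 from row 1; 5 bumps 7 from row 2; 7 appends to row 3. P = [[1, 3, 4, 8], [2, 5], [6, 7]].

So P = [[1, 3, 4, 8], [2, 5], [6, 7]].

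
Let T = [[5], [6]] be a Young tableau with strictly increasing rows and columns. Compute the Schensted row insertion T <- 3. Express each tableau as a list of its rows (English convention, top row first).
In row 1, 3 replaces 5 (the leftmost entry greater than 3); 5 is bumped to row 2. In row 2, 5 replaces 6 (the leftmost entry greater than 5); 6 is bumped to row 3. 6 starts a new row 3. The new tableau is [[3], [5], [6]].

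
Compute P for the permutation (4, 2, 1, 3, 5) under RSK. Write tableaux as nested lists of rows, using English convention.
Insert 4: appended to row 1. P = [[4]].
Insert 2: 2 bumps 4 from row 1; 4 starts row 2. P = [[2], [4]].
Insert 1: 1 bumps 2 from row 1; 2 bumps 4 from row 2; 4 starts row 3. P = [[1], [2], [4]].
Insert 3: appended to row 1. P = [[1, 3], [2], [4]].
Insert 5: appended to row 1. P = [[1, 3, 5], [2], [4]].

So P = [[1, 3, 5], [2], [4]].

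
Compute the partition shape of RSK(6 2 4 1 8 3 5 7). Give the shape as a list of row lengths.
[4, 3, 1]

Row-insert each entry into an empty tableau.

After inserting 6: P = [[6]].
After inserting 2: P = [[2], [6]].
After inserting 4: P = [[2, 4], [6]].
After inserting 1: P = [[1, 4], [2], [6]].
After inserting 8: P = [[1, 4, 8], [2], [6]].
After inserting 3: P = [[1, 3, 8], [2, 4], [6]].
After inserting 5: P = [[1, 3, 5], [2, 4, 8], [6]].
After inserting 7: P = [[1, 3, 5, 7], [2, 4, 8], [6]].

The final insertion tableau P = [[1, 3, 5, 7], [2, 4, 8], [6]] has shape [4, 3, 1].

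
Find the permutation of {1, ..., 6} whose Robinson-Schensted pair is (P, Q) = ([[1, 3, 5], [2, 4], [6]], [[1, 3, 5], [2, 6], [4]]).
Reverse the RSK construction: for i from n down to 1, find the cell of Q containing i, remove the entry at that cell from P, and reverse-bump it up through P; the value ejected from row 1 is w(i).

Step i=6: Q has 6 at row 2, column 2; remove 4 from row 2 of P and reverse-bump: 4 enters row 1 and ejects 3. So w(6) = 3. P is now [[1, 4, 5], [2], [6]].
Step i=5: Q has 5 at row 1, column 3; remove that cell from P, ejecting 5. So w(5) = 5. P is now [[1, 4], [2], [6]].
Step i=4: Q has 4 at row 3, column 1; remove 6 from row 3 of P and reverse-bump: 6 enters row 2 and ejects 2; 2 enters row 1 and ejects 1. So w(4) = 1. P is now [[2, 4], [6]].
Step i=3: Q has 3 at row 1, column 2; remove that cell from P, ejecting 4. So w(3) = 4. P is now [[2], [6]].
Step i=2: Q has 2 at row 2, column 1; remove 6 from row 2 of P and reverse-bump: 6 enters row 1 and ejects 2. So w(2) = 2. P is now [[6]].
Step i=1: Q has 1 at row 1, column 1; remove that cell from P, ejecting 6. So w(1) = 6. P is now [].

So w = 6 2 4 1 5 3.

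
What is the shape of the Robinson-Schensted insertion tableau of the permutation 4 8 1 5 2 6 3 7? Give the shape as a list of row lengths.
Row-insert each entry into an empty tableau.

After inserting 4: P = [[4]].
After inserting 8: P = [[4, 8]].
After inserting 1: P = [[1, 8], [4]].
After inserting 5: P = [[1, 5], [4, 8]].
After inserting 2: P = [[1, 2], [4, 5], [8]].
After inserting 6: P = [[1, 2, 6], [4, 5], [8]].
After inserting 3: P = [[1, 2, 3], [4, 5, 6], [8]].
After inserting 7: P = [[1, 2, 3, 7], [4, 5, 6], [8]].

The final insertion tableau P = [[1, 2, 3, 7], [4, 5, 6], [8]] has shape [4, 3, 1].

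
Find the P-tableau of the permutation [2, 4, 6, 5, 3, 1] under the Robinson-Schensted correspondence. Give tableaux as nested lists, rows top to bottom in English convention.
Insert 2: appended to row 1. P = [[2]].
Insert 4: appended to row 1. P = [[2, 4]].
Insert 6: appended to row 1. P = [[2, 4, 6]].
Insert 5: 5 bumps 6 from row 1; 6 starts row 2. P = [[2, 4, 5], [6]].
Insert 3: 3 bumps 4 from row 1; 4 bumps 6 from row 2; 6 starts row 3. P = [[2, 3, 5], [4], [6]].
Insert 1: 1 bumps 2 from row 1; 2 bumps 4 from row 2; 4 bumps 6 from row 3; 6 starts row 4. P = [[1, 3, 5], [2], [4], [6]].

So P = [[1, 3, 5], [2], [4], [6]].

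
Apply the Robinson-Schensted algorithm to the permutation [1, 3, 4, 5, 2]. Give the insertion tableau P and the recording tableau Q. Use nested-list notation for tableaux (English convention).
Insert each entry of the permutation into P by Schensted row insertion, recording in Q the position of each new cell.

Insert 1: appended to row 1. P = [[1]], Q = [[1]].
Insert 3: appended to row 1. P = [[1, 3]], Q = [[1, 2]].
Insert 4: appended to row 1. P = [[1, 3, 4]], Q = [[1, 2, 3]].
Insert 5: appended to row 1. P = [[1, 3, 4, 5]], Q = [[1, 2, 3, 4]].
Insert 2: 2 bumps 3 from row 1; 3 starts row 2. P = [[1, 2, 4, 5], [3]], Q = [[1, 2, 3, 4], [5]].

So P = [[1, 2, 4, 5], [3]], Q = [[1, 2, 3, 4], [5]].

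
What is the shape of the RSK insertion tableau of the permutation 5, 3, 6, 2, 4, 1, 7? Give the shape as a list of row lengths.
[3, 2, 1, 1]

Row-insert each entry into an empty tableau.

After inserting 5: P = [[5]].
After inserting 3: P = [[3], [5]].
After inserting 6: P = [[3, 6], [5]].
After inserting 2: P = [[2, 6], [3], [5]].
After inserting 4: P = [[2, 4], [3, 6], [5]].
After inserting 1: P = [[1, 4], [2, 6], [3], [5]].
After inserting 7: P = [[1, 4, 7], [2, 6], [3], [5]].

The final insertion tableau P = [[1, 4, 7], [2, 6], [3], [5]] has shape [3, 2, 1, 1].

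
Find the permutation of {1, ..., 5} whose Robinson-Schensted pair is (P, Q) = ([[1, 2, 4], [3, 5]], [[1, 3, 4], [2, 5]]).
3 1 2 5 4

Reverse the RSK construction: for i from n down to 1, find the cell of Q containing i, remove the entry at that cell from P, and reverse-bump it up through P; the value ejected from row 1 is w(i).

Step i=5: Q has 5 at row 2, column 2; remove 5 from row 2 of P and reverse-bump: 5 enters row 1 and ejects 4. So w(5) = 4. P is now [[1, 2, 5], [3]].
Step i=4: Q has 4 at row 1, column 3; remove that cell from P, ejecting 5. So w(4) = 5. P is now [[1, 2], [3]].
Step i=3: Q has 3 at row 1, column 2; remove that cell from P, ejecting 2. So w(3) = 2. P is now [[1], [3]].
Step i=2: Q has 2 at row 2, column 1; remove 3 from row 2 of P and reverse-bump: 3 enters row 1 and ejects 1. So w(2) = 1. P is now [[3]].
Step i=1: Q has 1 at row 1, column 1; remove that cell from P, ejecting 3. So w(1) = 3. P is now [].

So w = 3 1 2 5 4.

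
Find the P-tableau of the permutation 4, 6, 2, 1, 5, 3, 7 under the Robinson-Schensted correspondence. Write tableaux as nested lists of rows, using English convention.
P = [[1, 3, 7], [2, 5], [4, 6]]

Insert 4: appended to row 1. P = [[4]].
Insert 6: appended to row 1. P = [[4, 6]].
Insert 2: 2 bumps 4 from row 1; 4 starts row 2. P = [[2, 6], [4]].
Insert 1: 1 bumps 2 from row 1; 2 bumps 4 from row 2; 4 starts row 3. P = [[1, 6], [2], [4]].
Insert 5: 5 bumps 6 from row 1; 6 appends to row 2. P = [[1, 5], [2, 6], [4]].
Insert 3: 3 bumps 5 from row 1; 5 bumps 6 from row 2; 6 appends to row 3. P = [[1, 3], [2, 5], [4, 6]].
Insert 7: appended to row 1. P = [[1, 3, 7], [2, 5], [4, 6]].

So P = [[1, 3, 7], [2, 5], [4, 6]].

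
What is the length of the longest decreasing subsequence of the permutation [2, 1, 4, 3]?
2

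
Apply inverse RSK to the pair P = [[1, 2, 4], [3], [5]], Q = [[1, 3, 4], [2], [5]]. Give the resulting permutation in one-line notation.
Reverse the RSK construction: for i from n down to 1, find the cell of Q containing i, remove the entry at that cell from P, and reverse-bump it up through P; the value ejected from row 1 is w(i).

Step i=5: Q has 5 at row 3, column 1; remove 5 from row 3 of P and reverse-bump: 5 enters row 2 and ejects 3; 3 enters row 1 and ejects 2. So w(5) = 2. P is now [[1, 3, 4], [5]].
Step i=4: Q has 4 at row 1, column 3; remove that cell from P, ejecting 4. So w(4) = 4. P is now [[1, 3], [5]].
Step i=3: Q has 3 at row 1, column 2; remove that cell from P, ejecting 3. So w(3) = 3. P is now [[1], [5]].
Step i=2: Q has 2 at row 2, column 1; remove 5 from row 2 of P and reverse-bump: 5 enters row 1 and ejects 1. So w(2) = 1. P is now [[5]].
Step i=1: Q has 1 at row 1, column 1; remove that cell from P, ejecting 5. So w(1) = 5. P is now [].

So w = 5 1 3 4 2.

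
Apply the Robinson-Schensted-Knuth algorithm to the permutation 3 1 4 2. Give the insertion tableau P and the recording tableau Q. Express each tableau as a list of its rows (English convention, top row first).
Insert each entry of the permutation into P by Schensted row insertion, recording in Q the position of each new cell.

Insert 3: appended to row 1. P = [[3]], Q = [[1]].
Insert 1: 1 bumps 3 from row 1; 3 starts row 2. P = [[1], [3]], Q = [[1], [2]].
Insert 4: appended to row 1. P = [[1, 4], [3]], Q = [[1, 3], [2]].
Insert 2: 2 bumps 4 from row 1; 4 appends to row 2. P = [[1, 2], [3, 4]], Q = [[1, 3], [2, 4]].

So P = [[1, 2], [3, 4]], Q = [[1, 3], [2, 4]].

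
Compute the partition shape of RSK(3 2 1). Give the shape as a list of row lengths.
[1, 1, 1]

Row-insert each entry into an empty tableau.

After inserting 3: P = [[3]].
After inserting 2: P = [[2], [3]].
After inserting 1: P = [[1], [2], [3]].

The final insertion tableau P = [[1], [2], [3]] has shape [1, 1, 1].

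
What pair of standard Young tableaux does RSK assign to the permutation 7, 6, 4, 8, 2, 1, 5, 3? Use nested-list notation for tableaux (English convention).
P = [[1, 3], [2, 5], [4, 8], [6], [7]], Q = [[1, 4], [2, 7], [3, 8], [5], [6]]

Insert each entry of the permutation into P by Schensted row insertion, recording in Q the position of each new cell.

Insert 7: appended to row 1. P = [[7]], Q = [[1]].
Insert 6: 6 bumps 7 from row 1; 7 starts row 2. P = [[6], [7]], Q = [[1], [2]].
Insert 4: 4 bumps 6 from row 1; 6 bumps 7 from row 2; 7 starts row 3. P = [[4], [6], [7]], Q = [[1], [2], [3]].
Insert 8: appended to row 1. P = [[4, 8], [6], [7]], Q = [[1, 4], [2], [3]].
Insert 2: 2 bumps 4 from row 1; 4 bumps 6 from row 2; 6 bumps 7 from row 3; 7 starts row 4. P = [[2, 8], [4], [6], [7]], Q = [[1, 4], [2], [3], [5]].
Insert 1: 1 bumps 2 from row 1; 2 bumps 4 from row 2; 4 bumps 6 from row 3; 6 bumps 7 from row 4; 7 starts row 5. P = [[1, 8], [2], [4], [6], [7]], Q = [[1, 4], [2], [3], [5], [6]].
Insert 5: 5 bumps 8 from row 1; 8 appends to row 2. P = [[1, 5], [2, 8], [4], [6], [7]], Q = [[1, 4], [2, 7], [3], [5], [6]].
Insert 3: 3 bumps 5 from row 1; 5 bumps 8 from row 2; 8 appends to row 3. P = [[1, 3], [2, 5], [4, 8], [6], [7]], Q = [[1, 4], [2, 7], [3, 8], [5], [6]].

So P = [[1, 3], [2, 5], [4, 8], [6], [7]], Q = [[1, 4], [2, 7], [3, 8], [5], [6]].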